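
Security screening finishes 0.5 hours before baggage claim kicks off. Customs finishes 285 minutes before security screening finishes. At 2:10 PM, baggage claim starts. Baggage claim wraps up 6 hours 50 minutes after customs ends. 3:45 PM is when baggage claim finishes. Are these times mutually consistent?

Yes

Security screening ends at 2:10 PM − 30 min = 1:40 PM.
Customs ends at 1:40 PM − 285 min = 8:55 AM.
Baggage claim ends at 8:55 AM + 410 min = 3:45 PM.
That matches the stated 3:45 PM, so the schedule is consistent.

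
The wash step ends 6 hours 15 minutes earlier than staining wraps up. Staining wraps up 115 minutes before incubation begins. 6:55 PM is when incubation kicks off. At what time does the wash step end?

Staining ends at 6:55 PM − 115 min = 5:00 PM.
The wash step ends at 5:00 PM − 375 min = 10:45 AM.

10:45 AM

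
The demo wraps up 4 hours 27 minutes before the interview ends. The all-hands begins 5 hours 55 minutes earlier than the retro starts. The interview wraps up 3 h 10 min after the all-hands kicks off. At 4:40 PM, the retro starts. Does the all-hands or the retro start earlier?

the all-hands

The all-hands starts at 4:40 PM − 355 min = 10:45 AM.
The all-hands starts at 10:45 AM and the retro starts at 4:40 PM, so the all-hands is first.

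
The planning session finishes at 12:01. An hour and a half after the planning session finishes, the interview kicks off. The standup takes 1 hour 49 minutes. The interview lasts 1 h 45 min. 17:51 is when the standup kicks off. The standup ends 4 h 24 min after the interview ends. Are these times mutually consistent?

Yes

The interview starts at 12:01 + 90 min = 13:31.
The interview ends at 13:31 + 105 min = 15:16.
The standup ends at 15:16 + 264 min = 19:40.
The standup starts at 19:40 − 109 min = 17:51.
That matches the stated 17:51, so the schedule is consistent.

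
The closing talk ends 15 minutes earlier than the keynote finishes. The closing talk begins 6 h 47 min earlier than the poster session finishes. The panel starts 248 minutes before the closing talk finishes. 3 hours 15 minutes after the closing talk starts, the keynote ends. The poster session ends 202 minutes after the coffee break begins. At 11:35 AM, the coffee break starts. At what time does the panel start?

The poster session ends at 11:35 AM + 202 min = 2:57 PM.
The closing talk starts at 2:57 PM − 407 min = 8:10 AM.
The keynote ends at 8:10 AM + 195 min = 11:25 AM.
The closing talk ends at 11:25 AM − 15 min = 11:10 AM.
The panel starts at 11:10 AM − 248 min = 7:02 AM.

7:02 AM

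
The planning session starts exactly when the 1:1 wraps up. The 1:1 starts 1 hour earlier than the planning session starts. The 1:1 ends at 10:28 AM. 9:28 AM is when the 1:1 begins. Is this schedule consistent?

The planning session starts at 10:28 AM.
The 1:1 starts at 10:28 AM − 60 min = 9:28 AM.
That matches the stated 9:28 AM, so the schedule is consistent.

Yes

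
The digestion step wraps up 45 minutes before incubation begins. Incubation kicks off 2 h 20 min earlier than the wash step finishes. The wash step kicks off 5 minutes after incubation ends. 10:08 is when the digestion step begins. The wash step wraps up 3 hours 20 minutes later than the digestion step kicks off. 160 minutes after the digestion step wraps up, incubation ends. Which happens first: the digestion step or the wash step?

the digestion step

The wash step ends at 10:08 + 200 min = 13:28.
Incubation starts at 13:28 − 140 min = 11:08.
The digestion step ends at 11:08 − 45 min = 10:23.
Incubation ends at 10:23 + 160 min = 13:03.
The wash step starts at 13:03 + 5 min = 13:08.
The digestion step starts at 10:08 and the wash step starts at 13:08, so the digestion step is first.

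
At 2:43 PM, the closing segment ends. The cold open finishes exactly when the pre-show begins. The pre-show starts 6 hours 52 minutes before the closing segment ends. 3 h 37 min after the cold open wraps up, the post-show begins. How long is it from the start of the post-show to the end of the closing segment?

The pre-show starts at 2:43 PM − 412 min = 7:51 AM.
So the cold open ends at 7:51 AM.
The post-show starts at 7:51 AM + 217 min = 11:28 AM.
From 11:28 AM to 2:43 PM is 3 h 15 min.

3 h 15 min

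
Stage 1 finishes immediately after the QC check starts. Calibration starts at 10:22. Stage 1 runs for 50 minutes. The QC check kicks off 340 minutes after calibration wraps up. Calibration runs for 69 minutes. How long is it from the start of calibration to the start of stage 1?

5 hours 59 minutes

Calibration ends at 10:22 + 69 min = 11:31.
The QC check starts at 11:31 + 340 min = 17:11.
So stage 1 ends at 17:11.
Stage 1 starts at 17:11 − 50 min = 16:21.
From 10:22 to 16:21 is 5 hours 59 minutes.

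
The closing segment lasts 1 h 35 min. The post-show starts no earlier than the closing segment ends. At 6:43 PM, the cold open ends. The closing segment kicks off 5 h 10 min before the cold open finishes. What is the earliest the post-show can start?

3:08 PM

The closing segment starts at 6:43 PM − 310 min = 1:33 PM.
The closing segment ends at 1:33 PM + 95 min = 3:08 PM.
The post-show is bounded by the closing segment, so the earliest it can start is 3:08 PM.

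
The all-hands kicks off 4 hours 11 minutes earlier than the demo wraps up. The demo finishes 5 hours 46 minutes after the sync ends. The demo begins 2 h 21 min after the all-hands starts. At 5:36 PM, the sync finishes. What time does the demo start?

9:32 PM

The demo ends at 5:36 PM + 346 min = 11:22 PM.
The all-hands starts at 11:22 PM − 251 min = 7:11 PM.
The demo starts at 7:11 PM + 141 min = 9:32 PM.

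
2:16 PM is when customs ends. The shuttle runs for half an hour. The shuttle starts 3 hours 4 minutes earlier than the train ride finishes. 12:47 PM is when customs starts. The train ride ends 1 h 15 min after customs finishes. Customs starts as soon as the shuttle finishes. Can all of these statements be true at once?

No

The train ride ends at 2:16 PM + 75 min = 3:31 PM.
The shuttle starts at 3:31 PM − 184 min = 12:27 PM.
The shuttle ends at 12:27 PM + 30 min = 12:57 PM.
So customs starts at 12:57 PM.
But customs is also said to start at 12:47 PM — a 10-minute conflict.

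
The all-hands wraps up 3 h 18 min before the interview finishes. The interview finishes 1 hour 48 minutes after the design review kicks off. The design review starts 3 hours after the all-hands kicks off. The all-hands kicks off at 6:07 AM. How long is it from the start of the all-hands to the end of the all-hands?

The design review starts at 6:07 AM + 180 min = 9:07 AM.
The interview ends at 9:07 AM + 108 min = 10:55 AM.
The all-hands ends at 10:55 AM − 198 min = 7:37 AM.
From 6:07 AM to 7:37 AM is 90 minutes.

90 minutes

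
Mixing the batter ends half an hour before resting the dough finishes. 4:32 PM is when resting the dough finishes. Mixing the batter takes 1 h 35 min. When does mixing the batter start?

2:27 PM

Mixing the batter ends at 4:32 PM − 30 min = 4:02 PM.
Mixing the batter starts at 4:02 PM − 95 min = 2:27 PM.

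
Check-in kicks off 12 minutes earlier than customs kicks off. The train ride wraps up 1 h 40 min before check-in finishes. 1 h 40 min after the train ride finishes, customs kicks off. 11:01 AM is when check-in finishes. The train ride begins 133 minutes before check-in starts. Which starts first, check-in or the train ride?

The train ride ends at 11:01 AM − 100 min = 9:21 AM.
Customs starts at 9:21 AM + 100 min = 11:01 AM.
Check-in starts at 11:01 AM − 12 min = 10:49 AM.
The train ride starts at 10:49 AM − 133 min = 8:36 AM.
Check-in starts at 10:49 AM and the train ride starts at 8:36 AM, so the train ride is first.

the train ride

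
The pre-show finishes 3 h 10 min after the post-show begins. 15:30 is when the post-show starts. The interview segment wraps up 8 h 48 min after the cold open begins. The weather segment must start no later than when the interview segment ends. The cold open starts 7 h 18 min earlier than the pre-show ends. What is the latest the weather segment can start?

The pre-show ends at 15:30 + 190 min = 18:40.
The cold open starts at 18:40 − 438 min = 11:22.
The interview segment ends at 11:22 + 528 min = 20:10.
The weather segment is bounded by the interview segment, so the latest it can start is 20:10.

20:10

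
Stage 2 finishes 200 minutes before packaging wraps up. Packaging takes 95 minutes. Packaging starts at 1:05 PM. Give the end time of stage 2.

Packaging ends at 1:05 PM + 95 min = 2:40 PM.
Stage 2 ends at 2:40 PM − 200 min = 11:20 AM.

11:20 AM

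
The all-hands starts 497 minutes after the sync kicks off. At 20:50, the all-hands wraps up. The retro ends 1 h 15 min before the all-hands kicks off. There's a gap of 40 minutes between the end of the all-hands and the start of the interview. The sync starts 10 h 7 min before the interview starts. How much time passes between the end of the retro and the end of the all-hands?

2 h 25 min

The interview starts at 20:50 + 40 min = 21:30.
The sync starts at 21:30 − 607 min = 11:23.
The all-hands starts at 11:23 + 497 min = 19:40.
The retro ends at 19:40 − 75 min = 18:25.
From 18:25 to 20:50 is 2 h 25 min.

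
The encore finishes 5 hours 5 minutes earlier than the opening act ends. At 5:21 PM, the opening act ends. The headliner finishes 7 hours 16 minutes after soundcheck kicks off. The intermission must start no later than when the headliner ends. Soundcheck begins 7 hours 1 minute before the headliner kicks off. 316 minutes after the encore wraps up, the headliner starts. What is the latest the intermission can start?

5:47 PM

The encore ends at 5:21 PM − 305 min = 12:16 PM.
The headliner starts at 12:16 PM + 316 min = 5:32 PM.
Soundcheck starts at 5:32 PM − 421 min = 10:31 AM.
The headliner ends at 10:31 AM + 436 min = 5:47 PM.
The intermission is bounded by the headliner, so the latest it can start is 5:47 PM.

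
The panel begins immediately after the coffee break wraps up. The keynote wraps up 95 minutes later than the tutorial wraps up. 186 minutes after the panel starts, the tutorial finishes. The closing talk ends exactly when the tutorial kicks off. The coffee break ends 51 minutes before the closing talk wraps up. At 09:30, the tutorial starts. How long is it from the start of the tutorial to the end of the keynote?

The closing talk ends at 09:30.
The coffee break ends at 09:30 − 51 min = 08:39.
So the panel starts at 08:39.
The tutorial ends at 08:39 + 186 min = 11:45.
The keynote ends at 11:45 + 95 min = 13:20.
From 09:30 to 13:20 is 230 minutes.

230 minutes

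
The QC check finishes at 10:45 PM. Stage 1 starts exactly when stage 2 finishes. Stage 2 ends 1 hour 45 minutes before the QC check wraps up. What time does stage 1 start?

9:00 PM

Stage 2 ends at 10:45 PM − 105 min = 9:00 PM.
So stage 1 starts at 9:00 PM.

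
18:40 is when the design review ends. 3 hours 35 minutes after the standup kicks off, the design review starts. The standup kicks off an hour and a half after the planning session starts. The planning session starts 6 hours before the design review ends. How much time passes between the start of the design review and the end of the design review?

55 minutes

The planning session starts at 18:40 − 360 min = 12:40.
The standup starts at 12:40 + 90 min = 14:10.
The design review starts at 14:10 + 215 min = 17:45.
From 17:45 to 18:40 is 55 minutes.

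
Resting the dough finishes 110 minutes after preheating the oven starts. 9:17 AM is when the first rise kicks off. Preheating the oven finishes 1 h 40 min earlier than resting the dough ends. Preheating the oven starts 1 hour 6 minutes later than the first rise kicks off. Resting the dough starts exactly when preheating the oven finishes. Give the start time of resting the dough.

10:33 AM

Preheating the oven starts at 9:17 AM + 66 min = 10:23 AM.
Resting the dough ends at 10:23 AM + 110 min = 12:13 PM.
Preheating the oven ends at 12:13 PM − 100 min = 10:33 AM.
So resting the dough starts at 10:33 AM.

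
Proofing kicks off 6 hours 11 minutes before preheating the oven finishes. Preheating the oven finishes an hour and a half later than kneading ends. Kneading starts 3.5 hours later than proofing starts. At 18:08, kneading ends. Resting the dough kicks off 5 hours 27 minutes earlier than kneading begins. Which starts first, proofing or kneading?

proofing

Preheating the oven ends at 18:08 + 90 min = 19:38.
Proofing starts at 19:38 − 371 min = 13:27.
Kneading starts at 13:27 + 210 min = 16:57.
Proofing starts at 13:27 and kneading starts at 16:57, so proofing is first.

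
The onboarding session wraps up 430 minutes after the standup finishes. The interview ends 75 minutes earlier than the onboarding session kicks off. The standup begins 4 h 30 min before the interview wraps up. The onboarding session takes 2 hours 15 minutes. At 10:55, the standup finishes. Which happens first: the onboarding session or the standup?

The onboarding session ends at 10:55 + 430 min = 18:05.
The onboarding session starts at 18:05 − 135 min = 15:50.
The interview ends at 15:50 − 75 min = 14:35.
The standup starts at 14:35 − 270 min = 10:05.
The onboarding session starts at 15:50 and the standup starts at 10:05, so the standup is first.

the standup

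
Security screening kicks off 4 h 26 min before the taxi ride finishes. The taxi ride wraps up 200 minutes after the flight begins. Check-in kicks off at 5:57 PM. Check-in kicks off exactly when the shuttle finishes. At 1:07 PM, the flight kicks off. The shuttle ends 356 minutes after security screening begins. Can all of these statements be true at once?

Yes

The taxi ride ends at 1:07 PM + 200 min = 4:27 PM.
Security screening starts at 4:27 PM − 266 min = 12:01 PM.
The shuttle ends at 12:01 PM + 356 min = 5:57 PM.
So check-in starts at 5:57 PM.
That matches the stated 5:57 PM, so the schedule is consistent.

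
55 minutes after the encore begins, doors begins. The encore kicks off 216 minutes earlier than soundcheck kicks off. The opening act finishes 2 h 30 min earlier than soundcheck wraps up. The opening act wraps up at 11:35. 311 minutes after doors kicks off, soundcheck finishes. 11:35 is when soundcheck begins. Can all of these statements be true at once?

Yes

The encore starts at 11:35 − 216 min = 07:59.
Doors starts at 07:59 + 55 min = 08:54.
Soundcheck ends at 08:54 + 311 min = 14:05.
The opening act ends at 14:05 − 150 min = 11:35.
That matches the stated 11:35, so the schedule is consistent.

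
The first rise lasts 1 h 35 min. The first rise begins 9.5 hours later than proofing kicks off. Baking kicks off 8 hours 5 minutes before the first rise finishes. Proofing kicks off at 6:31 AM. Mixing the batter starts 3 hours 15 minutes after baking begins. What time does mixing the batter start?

The first rise starts at 6:31 AM + 570 min = 4:01 PM.
The first rise ends at 4:01 PM + 95 min = 5:36 PM.
Baking starts at 5:36 PM − 485 min = 9:31 AM.
Mixing the batter starts at 9:31 AM + 195 min = 12:46 PM.

12:46 PM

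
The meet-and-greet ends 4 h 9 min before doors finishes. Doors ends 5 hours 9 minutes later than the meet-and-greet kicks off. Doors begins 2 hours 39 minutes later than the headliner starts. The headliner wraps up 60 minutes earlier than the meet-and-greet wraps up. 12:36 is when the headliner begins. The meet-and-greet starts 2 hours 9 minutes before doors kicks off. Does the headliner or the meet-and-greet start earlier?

Doors starts at 12:36 + 159 min = 15:15.
The meet-and-greet starts at 15:15 − 129 min = 13:06.
The headliner starts at 12:36 and the meet-and-greet starts at 13:06, so the headliner is first.

the headliner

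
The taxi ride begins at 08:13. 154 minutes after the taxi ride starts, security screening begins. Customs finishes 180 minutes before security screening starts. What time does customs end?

07:47

Security screening starts at 08:13 + 154 min = 10:47.
Customs ends at 10:47 − 180 min = 07:47.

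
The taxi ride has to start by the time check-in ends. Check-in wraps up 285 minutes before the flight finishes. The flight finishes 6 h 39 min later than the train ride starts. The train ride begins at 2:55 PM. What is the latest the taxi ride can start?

The flight ends at 2:55 PM + 399 min = 9:34 PM.
Check-in ends at 9:34 PM − 285 min = 4:49 PM.
The taxi ride is bounded by check-in, so the latest it can start is 4:49 PM.

4:49 PM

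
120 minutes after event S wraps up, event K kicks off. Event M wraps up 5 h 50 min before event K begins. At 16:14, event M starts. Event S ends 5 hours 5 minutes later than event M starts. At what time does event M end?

Event S ends at 16:14 + 305 min = 21:19.
Event K starts at 21:19 + 120 min = 23:19.
Event M ends at 23:19 − 350 min = 17:29.

17:29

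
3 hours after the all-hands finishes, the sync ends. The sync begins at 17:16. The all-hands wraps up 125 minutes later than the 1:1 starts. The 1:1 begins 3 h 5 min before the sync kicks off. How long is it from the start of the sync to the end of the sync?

The 1:1 starts at 17:16 − 185 min = 14:11.
The all-hands ends at 14:11 + 125 min = 16:16.
The sync ends at 16:16 + 180 min = 19:16.
From 17:16 to 19:16 is 120 minutes.

120 minutes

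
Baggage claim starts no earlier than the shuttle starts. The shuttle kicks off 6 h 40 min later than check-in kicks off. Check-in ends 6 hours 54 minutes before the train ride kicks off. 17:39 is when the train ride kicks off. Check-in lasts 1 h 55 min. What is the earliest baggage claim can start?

Check-in ends at 17:39 − 414 min = 10:45.
Check-in starts at 10:45 − 115 min = 08:50.
The shuttle starts at 08:50 + 400 min = 15:30.
Baggage claim is bounded by the shuttle, so the earliest it can start is 15:30.

15:30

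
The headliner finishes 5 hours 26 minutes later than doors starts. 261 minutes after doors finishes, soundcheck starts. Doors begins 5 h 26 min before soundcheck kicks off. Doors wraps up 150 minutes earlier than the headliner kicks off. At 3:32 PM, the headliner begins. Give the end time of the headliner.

Doors ends at 3:32 PM − 150 min = 1:02 PM.
Soundcheck starts at 1:02 PM + 261 min = 5:23 PM.
Doors starts at 5:23 PM − 326 min = 11:57 AM.
The headliner ends at 11:57 AM + 326 min = 5:23 PM.

5:23 PM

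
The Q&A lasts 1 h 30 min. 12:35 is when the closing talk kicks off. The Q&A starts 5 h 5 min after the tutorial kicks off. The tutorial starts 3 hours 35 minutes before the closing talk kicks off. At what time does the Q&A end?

15:35

The tutorial starts at 12:35 − 215 min = 09:00.
The Q&A starts at 09:00 + 305 min = 14:05.
The Q&A ends at 14:05 + 90 min = 15:35.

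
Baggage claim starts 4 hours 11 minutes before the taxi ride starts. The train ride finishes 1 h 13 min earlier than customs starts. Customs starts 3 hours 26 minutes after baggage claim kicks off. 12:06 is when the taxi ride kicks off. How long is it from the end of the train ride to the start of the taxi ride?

118 minutes

Baggage claim starts at 12:06 − 251 min = 07:55.
Customs starts at 07:55 + 206 min = 11:21.
The train ride ends at 11:21 − 73 min = 10:08.
From 10:08 to 12:06 is 118 minutes.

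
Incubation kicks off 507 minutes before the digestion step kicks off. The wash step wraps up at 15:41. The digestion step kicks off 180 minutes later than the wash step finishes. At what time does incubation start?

10:14

The digestion step starts at 15:41 + 180 min = 18:41.
Incubation starts at 18:41 − 507 min = 10:14.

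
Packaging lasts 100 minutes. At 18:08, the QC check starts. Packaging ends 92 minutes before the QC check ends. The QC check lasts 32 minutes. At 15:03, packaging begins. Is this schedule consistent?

No

The QC check ends at 18:08 + 32 min = 18:40.
Packaging ends at 18:40 − 92 min = 17:08.
Packaging starts at 17:08 − 100 min = 15:28.
But packaging is also said to start at 15:03 — a 25-minute conflict.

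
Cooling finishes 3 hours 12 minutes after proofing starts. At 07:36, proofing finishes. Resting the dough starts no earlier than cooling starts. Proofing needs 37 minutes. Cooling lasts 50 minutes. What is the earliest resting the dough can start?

09:21

Proofing starts at 07:36 − 37 min = 06:59.
Cooling ends at 06:59 + 192 min = 10:11.
Cooling starts at 10:11 − 50 min = 09:21.
Resting the dough is bounded by cooling, so the earliest it can start is 09:21.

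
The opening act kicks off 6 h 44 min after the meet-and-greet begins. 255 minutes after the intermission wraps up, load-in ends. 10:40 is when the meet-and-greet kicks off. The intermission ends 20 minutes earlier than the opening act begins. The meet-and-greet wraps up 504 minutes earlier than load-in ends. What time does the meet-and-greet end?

12:55

The opening act starts at 10:40 + 404 min = 17:24.
The intermission ends at 17:24 − 20 min = 17:04.
Load-in ends at 17:04 + 255 min = 21:19.
The meet-and-greet ends at 21:19 − 504 min = 12:55.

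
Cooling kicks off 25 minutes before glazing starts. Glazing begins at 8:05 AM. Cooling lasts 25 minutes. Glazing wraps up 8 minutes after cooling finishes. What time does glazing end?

Cooling starts at 8:05 AM − 25 min = 7:40 AM.
Cooling ends at 7:40 AM + 25 min = 8:05 AM.
Glazing ends at 8:05 AM + 8 min = 8:13 AM.

8:13 AM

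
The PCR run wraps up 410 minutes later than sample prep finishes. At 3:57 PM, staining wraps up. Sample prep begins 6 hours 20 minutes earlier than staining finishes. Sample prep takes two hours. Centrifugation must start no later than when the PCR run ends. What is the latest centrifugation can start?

6:27 PM

Sample prep starts at 3:57 PM − 380 min = 9:37 AM.
Sample prep ends at 9:37 AM + 120 min = 11:37 AM.
The PCR run ends at 11:37 AM + 410 min = 6:27 PM.
Centrifugation is bounded by the PCR run, so the latest it can start is 6:27 PM.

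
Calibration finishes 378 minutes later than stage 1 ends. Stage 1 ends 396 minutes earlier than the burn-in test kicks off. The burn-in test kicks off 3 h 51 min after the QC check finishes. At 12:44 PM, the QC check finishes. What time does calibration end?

4:17 PM

The burn-in test starts at 12:44 PM + 231 min = 4:35 PM.
Stage 1 ends at 4:35 PM − 396 min = 9:59 AM.
Calibration ends at 9:59 AM + 378 min = 4:17 PM.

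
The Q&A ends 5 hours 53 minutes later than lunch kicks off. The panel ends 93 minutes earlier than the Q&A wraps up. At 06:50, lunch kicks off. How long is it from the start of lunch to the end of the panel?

The Q&A ends at 06:50 + 353 min = 12:43.
The panel ends at 12:43 − 93 min = 11:10.
From 06:50 to 11:10 is 4 h 20 min.

4 h 20 min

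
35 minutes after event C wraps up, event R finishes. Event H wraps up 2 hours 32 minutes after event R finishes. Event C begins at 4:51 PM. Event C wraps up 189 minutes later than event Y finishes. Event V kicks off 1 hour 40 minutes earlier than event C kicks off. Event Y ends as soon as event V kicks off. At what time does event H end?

Event V starts at 4:51 PM − 100 min = 3:11 PM.
So event Y ends at 3:11 PM.
Event C ends at 3:11 PM + 189 min = 6:20 PM.
Event R ends at 6:20 PM + 35 min = 6:55 PM.
Event H ends at 6:55 PM + 152 min = 9:27 PM.

9:27 PM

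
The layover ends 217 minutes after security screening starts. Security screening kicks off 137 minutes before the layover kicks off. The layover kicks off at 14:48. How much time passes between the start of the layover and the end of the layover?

1 hour 20 minutes

Security screening starts at 14:48 − 137 min = 12:31.
The layover ends at 12:31 + 217 min = 16:08.
From 14:48 to 16:08 is 1 hour 20 minutes.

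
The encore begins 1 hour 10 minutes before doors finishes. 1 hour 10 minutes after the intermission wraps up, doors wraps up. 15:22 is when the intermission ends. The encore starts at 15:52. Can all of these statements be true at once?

Doors ends at 15:22 + 70 min = 16:32.
The encore starts at 16:32 − 70 min = 15:22.
But the encore is also said to start at 15:52 — a 30-minute conflict.

No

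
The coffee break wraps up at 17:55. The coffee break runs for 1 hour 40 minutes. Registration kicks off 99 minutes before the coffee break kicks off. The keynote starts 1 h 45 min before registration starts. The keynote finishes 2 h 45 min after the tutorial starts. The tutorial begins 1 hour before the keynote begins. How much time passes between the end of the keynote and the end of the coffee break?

3 hours 19 minutes

The coffee break starts at 17:55 − 100 min = 16:15.
Registration starts at 16:15 − 99 min = 14:36.
The keynote starts at 14:36 − 105 min = 12:51.
The tutorial starts at 12:51 − 60 min = 11:51.
The keynote ends at 11:51 + 165 min = 14:36.
From 14:36 to 17:55 is 3 hours 19 minutes.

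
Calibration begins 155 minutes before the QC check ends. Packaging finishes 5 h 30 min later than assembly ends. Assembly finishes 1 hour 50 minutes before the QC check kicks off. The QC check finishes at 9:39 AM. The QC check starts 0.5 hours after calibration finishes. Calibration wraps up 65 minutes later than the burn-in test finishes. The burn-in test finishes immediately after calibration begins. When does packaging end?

Calibration starts at 9:39 AM − 155 min = 7:04 AM.
So the burn-in test ends at 7:04 AM.
Calibration ends at 7:04 AM + 65 min = 8:09 AM.
The QC check starts at 8:09 AM + 30 min = 8:39 AM.
Assembly ends at 8:39 AM − 110 min = 6:49 AM.
Packaging ends at 6:49 AM + 330 min = 12:19 PM.

12:19 PM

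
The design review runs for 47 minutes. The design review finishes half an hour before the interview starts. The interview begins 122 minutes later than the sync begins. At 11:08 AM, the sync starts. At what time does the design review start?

The interview starts at 11:08 AM + 122 min = 1:10 PM.
The design review ends at 1:10 PM − 30 min = 12:40 PM.
The design review starts at 12:40 PM − 47 min = 11:53 AM.

11:53 AM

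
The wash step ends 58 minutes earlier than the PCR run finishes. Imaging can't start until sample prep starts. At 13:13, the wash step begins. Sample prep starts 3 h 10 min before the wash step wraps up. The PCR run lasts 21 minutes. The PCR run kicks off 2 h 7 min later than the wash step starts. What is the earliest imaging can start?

The PCR run starts at 13:13 + 127 min = 15:20.
The PCR run ends at 15:20 + 21 min = 15:41.
The wash step ends at 15:41 − 58 min = 14:43.
Sample prep starts at 14:43 − 190 min = 11:33.
Imaging is bounded by sample prep, so the earliest it can start is 11:33.

11:33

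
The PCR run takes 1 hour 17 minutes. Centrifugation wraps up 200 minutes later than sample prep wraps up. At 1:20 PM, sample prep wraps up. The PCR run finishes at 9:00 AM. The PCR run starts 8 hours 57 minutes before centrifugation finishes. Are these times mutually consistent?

Centrifugation ends at 1:20 PM + 200 min = 4:40 PM.
The PCR run starts at 4:40 PM − 537 min = 7:43 AM.
The PCR run ends at 7:43 AM + 77 min = 9:00 AM.
That matches the stated 9:00 AM, so the schedule is consistent.

Yes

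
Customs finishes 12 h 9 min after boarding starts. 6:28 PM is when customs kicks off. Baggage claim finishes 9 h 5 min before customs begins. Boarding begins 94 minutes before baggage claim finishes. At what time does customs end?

Baggage claim ends at 6:28 PM − 545 min = 9:23 AM.
Boarding starts at 9:23 AM − 94 min = 7:49 AM.
Customs ends at 7:49 AM + 729 min = 7:58 PM.

7:58 PM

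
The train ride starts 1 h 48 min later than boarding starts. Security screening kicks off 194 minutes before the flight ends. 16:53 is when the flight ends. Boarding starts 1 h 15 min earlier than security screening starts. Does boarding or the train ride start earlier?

boarding

Security screening starts at 16:53 − 194 min = 13:39.
Boarding starts at 13:39 − 75 min = 12:24.
The train ride starts at 12:24 + 108 min = 14:12.
Boarding starts at 12:24 and the train ride starts at 14:12, so boarding is first.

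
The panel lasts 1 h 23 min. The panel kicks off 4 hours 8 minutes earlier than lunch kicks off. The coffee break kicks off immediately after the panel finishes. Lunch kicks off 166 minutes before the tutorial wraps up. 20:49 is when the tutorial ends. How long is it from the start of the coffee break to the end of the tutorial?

Lunch starts at 20:49 − 166 min = 18:03.
The panel starts at 18:03 − 248 min = 13:55.
The panel ends at 13:55 + 83 min = 15:18.
So the coffee break starts at 15:18.
From 15:18 to 20:49 is 331 minutes.

331 minutes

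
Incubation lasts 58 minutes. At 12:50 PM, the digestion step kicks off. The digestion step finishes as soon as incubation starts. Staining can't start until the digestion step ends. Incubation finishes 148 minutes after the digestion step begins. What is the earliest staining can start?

2:20 PM

Incubation ends at 12:50 PM + 148 min = 3:18 PM.
Incubation starts at 3:18 PM − 58 min = 2:20 PM.
So the digestion step ends at 2:20 PM.
Staining is bounded by the digestion step, so the earliest it can start is 2:20 PM.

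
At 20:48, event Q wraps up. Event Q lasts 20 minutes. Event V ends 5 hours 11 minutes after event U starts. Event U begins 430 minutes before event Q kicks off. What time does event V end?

18:29

Event Q starts at 20:48 − 20 min = 20:28.
Event U starts at 20:28 − 430 min = 13:18.
Event V ends at 13:18 + 311 min = 18:29.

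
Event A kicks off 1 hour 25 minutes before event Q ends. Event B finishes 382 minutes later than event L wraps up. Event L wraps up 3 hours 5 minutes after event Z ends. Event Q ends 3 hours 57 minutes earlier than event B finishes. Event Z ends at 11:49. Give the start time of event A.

Event L ends at 11:49 + 185 min = 14:54.
Event B ends at 14:54 + 382 min = 21:16.
Event Q ends at 21:16 − 237 min = 17:19.
Event A starts at 17:19 − 85 min = 15:54.

15:54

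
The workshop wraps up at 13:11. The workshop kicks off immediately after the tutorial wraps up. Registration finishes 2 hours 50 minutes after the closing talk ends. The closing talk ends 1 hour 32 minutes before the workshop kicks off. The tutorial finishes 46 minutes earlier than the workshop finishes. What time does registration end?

The tutorial ends at 13:11 − 46 min = 12:25.
So the workshop starts at 12:25.
The closing talk ends at 12:25 − 92 min = 10:53.
Registration ends at 10:53 + 170 min = 13:43.

13:43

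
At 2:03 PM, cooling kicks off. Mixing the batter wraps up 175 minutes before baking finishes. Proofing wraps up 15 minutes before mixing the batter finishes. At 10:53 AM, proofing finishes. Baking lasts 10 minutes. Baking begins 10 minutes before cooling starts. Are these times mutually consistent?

Baking starts at 2:03 PM − 10 min = 1:53 PM.
Baking ends at 1:53 PM + 10 min = 2:03 PM.
Mixing the batter ends at 2:03 PM − 175 min = 11:08 AM.
Proofing ends at 11:08 AM − 15 min = 10:53 AM.
That matches the stated 10:53 AM, so the schedule is consistent.

Yes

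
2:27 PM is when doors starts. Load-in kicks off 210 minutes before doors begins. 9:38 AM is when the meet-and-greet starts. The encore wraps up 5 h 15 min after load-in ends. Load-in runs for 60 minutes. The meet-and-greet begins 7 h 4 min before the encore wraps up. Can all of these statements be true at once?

No

Load-in starts at 2:27 PM − 210 min = 10:57 AM.
Load-in ends at 10:57 AM + 60 min = 11:57 AM.
The encore ends at 11:57 AM + 315 min = 5:12 PM.
The meet-and-greet starts at 5:12 PM − 424 min = 10:08 AM.
But the meet-and-greet is also said to start at 9:38 AM — a 30-minute conflict.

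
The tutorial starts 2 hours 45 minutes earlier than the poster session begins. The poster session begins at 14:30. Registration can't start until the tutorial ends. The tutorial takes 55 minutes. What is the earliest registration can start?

The tutorial starts at 14:30 − 165 min = 11:45.
The tutorial ends at 11:45 + 55 min = 12:40.
Registration is bounded by the tutorial, so the earliest it can start is 12:40.

12:40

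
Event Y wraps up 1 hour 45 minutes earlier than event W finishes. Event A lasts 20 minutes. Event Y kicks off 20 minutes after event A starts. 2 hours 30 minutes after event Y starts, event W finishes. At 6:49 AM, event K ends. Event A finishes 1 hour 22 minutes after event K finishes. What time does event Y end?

Event A ends at 6:49 AM + 82 min = 8:11 AM.
Event A starts at 8:11 AM − 20 min = 7:51 AM.
Event Y starts at 7:51 AM + 20 min = 8:11 AM.
Event W ends at 8:11 AM + 150 min = 10:41 AM.
Event Y ends at 10:41 AM − 105 min = 8:56 AM.

8:56 AM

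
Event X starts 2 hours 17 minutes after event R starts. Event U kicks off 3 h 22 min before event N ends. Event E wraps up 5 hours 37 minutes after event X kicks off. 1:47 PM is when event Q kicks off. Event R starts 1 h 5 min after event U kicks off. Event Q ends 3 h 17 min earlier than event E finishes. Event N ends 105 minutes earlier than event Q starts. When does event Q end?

Event N ends at 1:47 PM − 105 min = 12:02 PM.
Event U starts at 12:02 PM − 202 min = 8:40 AM.
Event R starts at 8:40 AM + 65 min = 9:45 AM.
Event X starts at 9:45 AM + 137 min = 12:02 PM.
Event E ends at 12:02 PM + 337 min = 5:39 PM.
Event Q ends at 5:39 PM − 197 min = 2:22 PM.

2:22 PM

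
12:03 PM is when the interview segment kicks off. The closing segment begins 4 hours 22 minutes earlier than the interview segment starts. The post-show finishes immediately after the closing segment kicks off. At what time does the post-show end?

The closing segment starts at 12:03 PM − 262 min = 7:41 AM.
So the post-show ends at 7:41 AM.

7:41 AM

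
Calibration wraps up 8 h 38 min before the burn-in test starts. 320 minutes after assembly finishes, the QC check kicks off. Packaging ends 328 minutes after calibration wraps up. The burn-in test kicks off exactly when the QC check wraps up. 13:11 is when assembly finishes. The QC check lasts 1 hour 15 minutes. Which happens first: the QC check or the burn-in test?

The QC check starts at 13:11 + 320 min = 18:31.
The QC check ends at 18:31 + 75 min = 19:46.
So the burn-in test starts at 19:46.
The QC check starts at 18:31 and the burn-in test starts at 19:46, so the QC check is first.

the QC check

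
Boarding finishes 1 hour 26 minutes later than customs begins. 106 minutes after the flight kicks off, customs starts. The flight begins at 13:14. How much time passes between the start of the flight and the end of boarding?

Customs starts at 13:14 + 106 min = 15:00.
Boarding ends at 15:00 + 86 min = 16:26.
From 13:14 to 16:26 is 3 hours 12 minutes.

3 hours 12 minutes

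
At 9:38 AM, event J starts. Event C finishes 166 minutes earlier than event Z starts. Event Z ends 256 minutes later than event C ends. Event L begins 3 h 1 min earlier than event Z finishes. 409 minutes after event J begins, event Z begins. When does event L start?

2:56 PM

Event Z starts at 9:38 AM + 409 min = 4:27 PM.
Event C ends at 4:27 PM − 166 min = 1:41 PM.
Event Z ends at 1:41 PM + 256 min = 5:57 PM.
Event L starts at 5:57 PM − 181 min = 2:56 PM.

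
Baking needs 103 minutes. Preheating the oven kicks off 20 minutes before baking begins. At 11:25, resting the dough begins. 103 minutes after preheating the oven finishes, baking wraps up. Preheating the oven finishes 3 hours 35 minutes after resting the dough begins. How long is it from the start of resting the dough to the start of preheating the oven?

Preheating the oven ends at 11:25 + 215 min = 15:00.
Baking ends at 15:00 + 103 min = 16:43.
Baking starts at 16:43 − 103 min = 15:00.
Preheating the oven starts at 15:00 − 20 min = 14:40.
From 11:25 to 14:40 is 3 h 15 min.

3 h 15 min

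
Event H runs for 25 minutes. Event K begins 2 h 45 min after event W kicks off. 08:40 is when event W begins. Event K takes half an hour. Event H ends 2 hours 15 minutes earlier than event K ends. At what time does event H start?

09:15

Event K starts at 08:40 + 165 min = 11:25.
Event K ends at 11:25 + 30 min = 11:55.
Event H ends at 11:55 − 135 min = 09:40.
Event H starts at 09:40 − 25 min = 09:15.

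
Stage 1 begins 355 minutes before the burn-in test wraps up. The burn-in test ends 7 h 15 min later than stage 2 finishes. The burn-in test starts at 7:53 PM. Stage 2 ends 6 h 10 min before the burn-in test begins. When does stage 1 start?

3:03 PM

Stage 2 ends at 7:53 PM − 370 min = 1:43 PM.
The burn-in test ends at 1:43 PM + 435 min = 8:58 PM.
Stage 1 starts at 8:58 PM − 355 min = 3:03 PM.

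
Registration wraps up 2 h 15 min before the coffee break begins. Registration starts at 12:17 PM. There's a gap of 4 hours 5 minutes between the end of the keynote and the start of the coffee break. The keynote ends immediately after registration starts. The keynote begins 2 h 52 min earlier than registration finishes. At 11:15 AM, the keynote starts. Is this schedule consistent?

The keynote ends at 12:17 PM.
The coffee break starts at 12:17 PM + 245 min = 4:22 PM.
Registration ends at 4:22 PM − 135 min = 2:07 PM.
The keynote starts at 2:07 PM − 172 min = 11:15 AM.
That matches the stated 11:15 AM, so the schedule is consistent.

Yes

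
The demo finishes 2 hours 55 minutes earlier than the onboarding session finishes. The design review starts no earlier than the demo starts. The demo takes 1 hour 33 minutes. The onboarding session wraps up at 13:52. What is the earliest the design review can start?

The demo ends at 13:52 − 175 min = 10:57.
The demo starts at 10:57 − 93 min = 09:24.
The design review is bounded by the demo, so the earliest it can start is 09:24.

09:24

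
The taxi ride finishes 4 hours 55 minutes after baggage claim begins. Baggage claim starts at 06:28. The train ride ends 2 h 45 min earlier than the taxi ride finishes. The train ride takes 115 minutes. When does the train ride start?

06:43

The taxi ride ends at 06:28 + 295 min = 11:23.
The train ride ends at 11:23 − 165 min = 08:38.
The train ride starts at 08:38 − 115 min = 06:43.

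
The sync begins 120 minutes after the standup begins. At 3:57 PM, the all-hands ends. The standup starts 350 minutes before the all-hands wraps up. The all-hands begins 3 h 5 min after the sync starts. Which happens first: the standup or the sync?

The standup starts at 3:57 PM − 350 min = 10:07 AM.
The sync starts at 10:07 AM + 120 min = 12:07 PM.
The standup starts at 10:07 AM and the sync starts at 12:07 PM, so the standup is first.

the standup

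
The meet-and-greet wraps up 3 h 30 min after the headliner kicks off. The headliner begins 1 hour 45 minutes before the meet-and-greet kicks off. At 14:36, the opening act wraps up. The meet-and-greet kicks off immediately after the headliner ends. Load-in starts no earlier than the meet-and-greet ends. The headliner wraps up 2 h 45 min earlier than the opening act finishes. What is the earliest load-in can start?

The headliner ends at 14:36 − 165 min = 11:51.
So the meet-and-greet starts at 11:51.
The headliner starts at 11:51 − 105 min = 10:06.
The meet-and-greet ends at 10:06 + 210 min = 13:36.
Load-in is bounded by the meet-and-greet, so the earliest it can start is 13:36.

13:36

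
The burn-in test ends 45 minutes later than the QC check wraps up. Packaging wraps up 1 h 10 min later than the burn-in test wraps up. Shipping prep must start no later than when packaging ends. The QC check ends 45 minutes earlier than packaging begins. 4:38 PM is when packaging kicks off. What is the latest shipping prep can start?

The QC check ends at 4:38 PM − 45 min = 3:53 PM.
The burn-in test ends at 3:53 PM + 45 min = 4:38 PM.
Packaging ends at 4:38 PM + 70 min = 5:48 PM.
Shipping prep is bounded by packaging, so the latest it can start is 5:48 PM.

5:48 PM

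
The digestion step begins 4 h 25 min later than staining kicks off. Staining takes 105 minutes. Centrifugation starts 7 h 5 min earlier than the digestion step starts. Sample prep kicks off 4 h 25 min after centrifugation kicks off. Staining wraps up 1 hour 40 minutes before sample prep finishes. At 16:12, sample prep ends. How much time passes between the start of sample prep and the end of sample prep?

1 h 40 min

Staining ends at 16:12 − 100 min = 14:32.
Staining starts at 14:32 − 105 min = 12:47.
The digestion step starts at 12:47 + 265 min = 17:12.
Centrifugation starts at 17:12 − 425 min = 10:07.
Sample prep starts at 10:07 + 265 min = 14:32.
From 14:32 to 16:12 is 1 h 40 min.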